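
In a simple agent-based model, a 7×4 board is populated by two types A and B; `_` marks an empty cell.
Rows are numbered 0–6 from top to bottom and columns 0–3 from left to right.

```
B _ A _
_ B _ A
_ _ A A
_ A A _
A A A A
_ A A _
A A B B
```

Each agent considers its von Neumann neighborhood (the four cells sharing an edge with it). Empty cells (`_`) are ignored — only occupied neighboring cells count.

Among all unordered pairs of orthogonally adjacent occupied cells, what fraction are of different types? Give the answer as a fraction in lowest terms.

Scan each occupied cell's neighbors to the right and below so each pair is counted once.
Row 1: A(1,3)–A(2,3)=  → 0/1 unlike.
Row 2: A(2,2)–A(2,3)= A(2,2)–A(3,2)=  → 0/2 unlike.
Row 3: A(3,1)–A(3,2)= A(3,1)–A(4,1)= A(3,2)–A(4,2)=  → 0/3 unlike.
Row 4: A(4,0)–A(4,1)= A(4,1)–A(4,2)= A(4,1)–A(5,1)= A(4,2)–A(4,3)= A(4,2)–A(5,2)=  → 0/5 unlike.
Row 5: A(5,1)–A(5,2)= A(5,1)–A(6,1)= A(5,2)–B(6,2)≠  → 1/3 unlike.
Row 6: A(6,0)–A(6,1)= A(6,1)–B(6,2)≠ B(6,2)–B(6,3)=  → 1/3 unlike.
Total adjacent occupied pairs: 17; unlike-type pairs: 2.
2/17 is already in lowest terms.

2/17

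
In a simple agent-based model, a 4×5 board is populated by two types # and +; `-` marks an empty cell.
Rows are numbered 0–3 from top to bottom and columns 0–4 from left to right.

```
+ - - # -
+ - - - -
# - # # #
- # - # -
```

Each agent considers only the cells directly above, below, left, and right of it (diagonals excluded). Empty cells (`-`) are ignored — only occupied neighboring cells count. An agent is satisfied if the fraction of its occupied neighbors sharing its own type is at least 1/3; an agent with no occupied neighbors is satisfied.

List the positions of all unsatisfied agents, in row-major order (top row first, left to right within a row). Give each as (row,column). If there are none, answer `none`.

(2,0)

(0,0)+ 1/1 ✓
(0,3)# 0/0 ✓
(1,0)+ 1/2 ✓
(2,0)# 0/1 ✗
(2,2)# 1/1 ✓
(2,3)# 3/3 ✓
(2,4)# 1/1 ✓
(3,1)# 0/0 ✓
(3,3)# 1/1 ✓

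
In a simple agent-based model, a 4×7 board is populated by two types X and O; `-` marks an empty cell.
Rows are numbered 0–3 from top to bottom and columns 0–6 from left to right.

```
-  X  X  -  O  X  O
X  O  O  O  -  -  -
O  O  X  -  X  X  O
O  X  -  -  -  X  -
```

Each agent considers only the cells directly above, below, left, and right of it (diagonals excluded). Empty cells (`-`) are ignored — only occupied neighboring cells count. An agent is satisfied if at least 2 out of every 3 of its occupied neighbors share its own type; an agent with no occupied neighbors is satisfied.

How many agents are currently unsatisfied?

13

(0,1)X 1/2 not
(0,2)X 1/2 not
(0,4)O 0/1 not
(0,5)X 0/2 not
(0,6)O 0/1 not
(1,0)X 0/2 not
(1,1)O 2/4 not
(1,2)O 2/4 not
(1,3)O 1/1 satisfied
(2,0)O 2/3 satisfied
(2,1)O 2/4 not
(2,2)X 0/2 not
(2,4)X 1/1 satisfied
(2,5)X 2/3 satisfied
(2,6)O 0/1 not
(3,0)O 1/2 not
(3,1)X 0/2 not
(3,5)X 1/1 satisfied
Unsatisfied: (0,1), (0,2), (0,4), (0,5), (0,6), (1,0), (1,1), (1,2), (2,1), (2,2), (2,6), (3,0), (3,1) — 13 in total.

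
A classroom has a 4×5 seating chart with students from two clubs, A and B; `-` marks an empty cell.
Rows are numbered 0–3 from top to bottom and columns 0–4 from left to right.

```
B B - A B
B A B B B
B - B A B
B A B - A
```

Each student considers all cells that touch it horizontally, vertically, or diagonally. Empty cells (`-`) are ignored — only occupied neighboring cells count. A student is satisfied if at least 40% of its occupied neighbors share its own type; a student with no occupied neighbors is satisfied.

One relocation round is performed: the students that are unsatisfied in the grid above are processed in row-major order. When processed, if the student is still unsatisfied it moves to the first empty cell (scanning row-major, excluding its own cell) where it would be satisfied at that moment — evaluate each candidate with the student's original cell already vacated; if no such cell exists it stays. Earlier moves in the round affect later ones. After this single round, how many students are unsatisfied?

Initially unsatisfied (in order): (0,3), (1,1), (2,3), (3,1), (3,2).
  (0,3) → (3,3).
  (1,1): no empty cell satisfies it; stays.
  (2,3): no empty cell satisfies it; stays.
  (3,1): no empty cell satisfies it; stays.
  (3,2) → (0,2).
Resulting grid:
B B B - B
B A B B B
B - B A B
B A - A A
Unsatisfied now: (1,1), (2,2), (2,3), (3,1).

4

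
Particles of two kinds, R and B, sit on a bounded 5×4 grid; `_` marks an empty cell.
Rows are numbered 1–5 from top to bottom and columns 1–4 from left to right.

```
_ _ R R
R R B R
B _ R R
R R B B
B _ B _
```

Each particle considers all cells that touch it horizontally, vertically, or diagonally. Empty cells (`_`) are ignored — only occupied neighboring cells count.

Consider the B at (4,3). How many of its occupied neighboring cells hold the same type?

Occupied neighbors of (4,3): (3,3)=R, (3,4)=R, (4,2)=R, (4,4)=B, (5,3)=B.
Same type (B): 2 of 5.

2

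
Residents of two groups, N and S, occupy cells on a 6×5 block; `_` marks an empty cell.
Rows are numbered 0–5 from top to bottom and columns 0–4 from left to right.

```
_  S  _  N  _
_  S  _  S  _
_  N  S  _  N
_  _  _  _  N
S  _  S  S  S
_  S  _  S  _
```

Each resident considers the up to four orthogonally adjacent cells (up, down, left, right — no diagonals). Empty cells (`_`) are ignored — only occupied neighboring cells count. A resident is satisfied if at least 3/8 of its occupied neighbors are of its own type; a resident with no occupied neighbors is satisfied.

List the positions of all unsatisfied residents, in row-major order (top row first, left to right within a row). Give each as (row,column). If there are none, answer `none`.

(0,1)S 1/1 satisfied
(0,3)N 0/1 not
(1,1)S 1/2 satisfied
(1,3)S 0/1 not
(2,1)N 0/2 not
(2,2)S 0/1 not
(2,4)N 1/1 satisfied
(3,4)N 1/2 satisfied
(4,0)S 0/0 satisfied
(4,2)S 1/1 satisfied
(4,3)S 3/3 satisfied
(4,4)S 1/2 satisfied
(5,1)S 0/0 satisfied
(5,3)S 1/1 satisfied

(0,3), (1,3), (2,1), (2,2)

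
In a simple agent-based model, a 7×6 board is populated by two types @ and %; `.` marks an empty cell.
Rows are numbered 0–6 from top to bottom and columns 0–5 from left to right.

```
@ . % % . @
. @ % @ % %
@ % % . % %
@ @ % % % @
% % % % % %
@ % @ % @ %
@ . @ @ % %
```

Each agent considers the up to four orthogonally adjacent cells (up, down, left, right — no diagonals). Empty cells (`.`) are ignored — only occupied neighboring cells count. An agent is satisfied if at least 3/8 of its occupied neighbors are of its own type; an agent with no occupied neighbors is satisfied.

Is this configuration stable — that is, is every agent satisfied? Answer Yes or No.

No

Row 0: (0,0)@ 0/0 ok · (0,2)% 2/2 ok · (0,3)% 1/2 ok · (0,5)@ 0/1 unhappy
Row 1: (1,1)@ 0/2 unhappy · (1,2)% 2/4 ok · (1,3)@ 0/3 unhappy · (1,4)% 2/3 ok · (1,5)% 2/3 ok
Row 2: (2,0)@ 1/2 ok · (2,1)% 1/4 unhappy · (2,2)% 3/3 ok · (2,4)% 3/3 ok · (2,5)% 2/3 ok
Row 3: (3,0)@ 2/3 ok · (3,1)@ 1/4 unhappy · (3,2)% 3/4 ok · (3,3)% 3/3 ok · (3,4)% 3/4 ok · (3,5)@ 0/3 unhappy
Row 4: (4,0)% 1/3 unhappy · (4,1)% 3/4 ok · (4,2)% 3/4 ok · (4,3)% 4/4 ok · (4,4)% 3/4 ok · (4,5)% 2/3 ok
Row 5: (5,0)@ 1/3 unhappy · (5,1)% 1/3 unhappy · (5,2)@ 1/4 unhappy · (5,3)% 1/4 unhappy · (5,4)@ 0/4 unhappy · (5,5)% 2/3 ok
Row 6: (6,0)@ 1/1 ok · (6,2)@ 2/2 ok · (6,3)@ 1/3 unhappy · (6,4)% 1/3 unhappy · (6,5)% 2/2 ok
For instance (0,5) has only 0/1 same-type neighbors, below 3/8.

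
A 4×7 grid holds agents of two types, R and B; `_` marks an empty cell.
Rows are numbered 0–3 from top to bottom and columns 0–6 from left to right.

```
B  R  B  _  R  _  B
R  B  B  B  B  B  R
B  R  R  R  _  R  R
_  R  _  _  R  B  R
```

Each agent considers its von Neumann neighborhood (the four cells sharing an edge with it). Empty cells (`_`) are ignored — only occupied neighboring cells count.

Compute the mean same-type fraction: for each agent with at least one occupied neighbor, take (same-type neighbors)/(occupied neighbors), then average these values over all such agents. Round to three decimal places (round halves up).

(0,0)B 0/2
(0,1)R 0/3
(0,2)B 1/2
(0,4)R 0/1
(0,6)B 0/1
(1,0)R 0/3
(1,1)B 1/4
(1,2)B 3/4
(1,3)B 2/3
(1,4)B 2/3
(1,5)B 1/3
(1,6)R 1/3
(2,0)B 0/2
(2,1)R 2/4
(2,2)R 2/3
(2,3)R 1/2
(2,5)R 1/3
(2,6)R 3/3
(3,1)R 1/1
(3,4)R 0/1
(3,5)B 0/3
(3,6)R 1/2
Sum over 22 agents: 0/2 + 0/3 + 1/2 + 0/1 + 0/1 + 0/3 + 1/4 + 3/4 + 2/3 + 2/3 + 1/3 + 1/3 + 0/2 + 2/4 + 2/3 + 1/2 + 1/3 + 3/3 + 1/1 + 0/1 + 0/3 + 1/2 = 8; mean = 8 ÷ 22 = 4/11 = 0.363636… → 0.364.

0.364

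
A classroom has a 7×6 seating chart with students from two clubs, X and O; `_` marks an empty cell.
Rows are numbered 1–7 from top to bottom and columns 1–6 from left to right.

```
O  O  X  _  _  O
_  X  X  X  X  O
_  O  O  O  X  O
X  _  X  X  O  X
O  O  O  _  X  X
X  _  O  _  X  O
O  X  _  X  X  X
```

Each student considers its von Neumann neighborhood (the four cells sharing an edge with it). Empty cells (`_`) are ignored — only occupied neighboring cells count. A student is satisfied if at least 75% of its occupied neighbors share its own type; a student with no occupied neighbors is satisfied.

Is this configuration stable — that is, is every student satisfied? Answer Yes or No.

No

(1,1)O 1/1 ok
(1,2)O 1/3 unhappy
(1,3)X 1/2 unhappy
(1,6)O 1/1 ok
(2,2)X 1/3 unhappy
(2,3)X 3/4 ok
(2,4)X 2/3 unhappy
(2,5)X 2/3 unhappy
(2,6)O 2/3 unhappy
(3,2)O 1/2 unhappy
(3,3)O 2/4 unhappy
(3,4)O 1/4 unhappy
(3,5)X 1/4 unhappy
(3,6)O 1/3 unhappy
(4,1)X 0/1 unhappy
(4,3)X 1/3 unhappy
(4,4)X 1/3 unhappy
(4,5)O 0/4 unhappy
(4,6)X 1/3 unhappy
(5,1)O 1/3 unhappy
(5,2)O 2/2 ok
(5,3)O 2/3 unhappy
(5,5)X 2/3 unhappy
(5,6)X 2/3 unhappy
(6,1)X 0/2 unhappy
(6,3)O 1/1 ok
(6,5)X 2/3 unhappy
(6,6)O 0/3 unhappy
(7,1)O 0/2 unhappy
(7,2)X 0/1 unhappy
(7,4)X 1/1 ok
(7,5)X 3/3 ok
(7,6)X 1/2 unhappy
For instance (1,2) has only 1/3 same-type neighbors, below 3/4.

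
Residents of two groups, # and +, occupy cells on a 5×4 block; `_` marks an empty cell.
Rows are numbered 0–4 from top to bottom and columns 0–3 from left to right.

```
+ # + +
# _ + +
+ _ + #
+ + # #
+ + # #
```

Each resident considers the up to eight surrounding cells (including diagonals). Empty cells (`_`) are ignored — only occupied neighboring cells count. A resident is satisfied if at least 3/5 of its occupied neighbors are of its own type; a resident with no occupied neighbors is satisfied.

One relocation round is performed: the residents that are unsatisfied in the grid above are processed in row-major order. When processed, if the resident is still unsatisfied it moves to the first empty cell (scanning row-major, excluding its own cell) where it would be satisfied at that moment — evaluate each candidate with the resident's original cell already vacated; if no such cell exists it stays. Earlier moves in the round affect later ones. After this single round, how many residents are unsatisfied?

Initially unsatisfied (in order): (0,0), (0,1), (1,0), (2,2), (2,3), (3,2).
  (0,0) → (1,1).
  (0,1): no empty cell satisfies it; stays.
  (1,0): no empty cell satisfies it; stays.
  (2,2) → (2,1).
  (2,3) → (0,0).
  (3,2): no empty cell satisfies it; stays.
Resulting grid:
# # + +
# + + +
+ + _ _
+ + # #
+ + # #
Unsatisfied now: (0,1), (1,0), (1,1), (3,2).

4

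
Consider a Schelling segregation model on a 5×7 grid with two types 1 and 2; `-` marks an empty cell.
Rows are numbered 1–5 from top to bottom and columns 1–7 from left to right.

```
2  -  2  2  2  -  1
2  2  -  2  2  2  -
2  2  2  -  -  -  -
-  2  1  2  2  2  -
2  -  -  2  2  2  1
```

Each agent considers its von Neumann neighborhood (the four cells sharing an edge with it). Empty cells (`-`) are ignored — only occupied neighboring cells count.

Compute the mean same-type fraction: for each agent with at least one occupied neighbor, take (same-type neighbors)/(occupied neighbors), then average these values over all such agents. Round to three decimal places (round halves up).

(1,1)2 1/1
(1,3)2 1/1
(1,4)2 3/3
(1,5)2 2/2
(1,7)1 — no occupied neighbors
(2,1)2 3/3
(2,2)2 2/2
(2,4)2 2/2
(2,5)2 3/3
(2,6)2 1/1
(3,1)2 2/2
(3,2)2 4/4
(3,3)2 1/2
(4,2)2 1/2
(4,3)1 0/3
(4,4)2 2/3
(4,5)2 3/3
(4,6)2 2/2
(5,1)2 — no occupied neighbors
(5,4)2 2/2
(5,5)2 3/3
(5,6)2 2/3
(5,7)1 0/1
Sum over 21 agents: 1/1 + 1/1 + 3/3 + 2/2 + 3/3 + 2/2 + 2/2 + 3/3 + 1/1 + 2/2 + 4/4 + 1/2 + 1/2 + 0/3 + 2/3 + 3/3 + 2/2 + 2/2 + 3/3 + 2/3 + 0/1 = 52/3; mean = 52/3 ÷ 21 = 52/63 = 0.825396… → 0.825.

0.825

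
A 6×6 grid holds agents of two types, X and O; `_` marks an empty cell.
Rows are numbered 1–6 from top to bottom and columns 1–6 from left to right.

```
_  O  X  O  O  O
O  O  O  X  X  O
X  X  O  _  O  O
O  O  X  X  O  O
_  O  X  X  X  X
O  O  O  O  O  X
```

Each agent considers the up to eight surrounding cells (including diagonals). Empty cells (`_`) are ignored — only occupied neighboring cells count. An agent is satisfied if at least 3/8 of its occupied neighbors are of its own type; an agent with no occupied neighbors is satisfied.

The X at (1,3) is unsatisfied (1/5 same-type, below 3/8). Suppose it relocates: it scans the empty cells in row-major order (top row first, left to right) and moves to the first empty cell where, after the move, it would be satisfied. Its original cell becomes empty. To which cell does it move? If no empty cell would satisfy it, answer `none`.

Vacating (1,3). Empty cells in order:
  (1,1): 0/3 same-type → still unsatisfied.
  (3,4): 4/8 same-type → satisfied — stop here.

(3,4)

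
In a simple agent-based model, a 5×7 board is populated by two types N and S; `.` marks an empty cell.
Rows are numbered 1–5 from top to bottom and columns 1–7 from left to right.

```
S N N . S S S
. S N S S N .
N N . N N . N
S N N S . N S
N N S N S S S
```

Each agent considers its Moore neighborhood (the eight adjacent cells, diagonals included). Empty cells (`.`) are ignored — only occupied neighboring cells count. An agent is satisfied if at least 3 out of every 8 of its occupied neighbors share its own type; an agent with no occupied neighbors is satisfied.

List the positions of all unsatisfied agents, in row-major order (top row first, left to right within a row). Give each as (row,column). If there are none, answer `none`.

Row 1: (1,1)S 1/2 ✓ · (1,2)N 2/4 ✓ · (1,3)N 2/4 ✓ · (1,5)S 3/4 ✓ · (1,6)S 3/4 ✓ · (1,7)S 1/2 ✓
Row 2: (2,2)S 1/6 ✗ · (2,3)N 4/6 ✓ · (2,4)S 2/6 ✗ · (2,5)S 3/6 ✓ · (2,6)N 2/6 ✗
Row 3: (3,1)N 2/4 ✓ · (3,2)N 4/6 ✓ · (3,4)N 3/6 ✓ · (3,5)N 3/6 ✓ · (3,7)N 2/3 ✓
Row 4: (4,1)S 0/5 ✗ · (4,2)N 5/7 ✓ · (4,3)N 5/7 ✓ · (4,4)S 2/6 ✗ · (4,6)N 2/6 ✗ · (4,7)S 2/4 ✓
Row 5: (5,1)N 2/3 ✓ · (5,2)N 3/5 ✓ · (5,3)S 1/5 ✗ · (5,4)N 1/4 ✗ · (5,5)S 2/4 ✓ · (5,6)S 3/4 ✓ · (5,7)S 2/3 ✓

(2,2), (2,4), (2,6), (4,1), (4,4), (4,6), (5,3), (5,4)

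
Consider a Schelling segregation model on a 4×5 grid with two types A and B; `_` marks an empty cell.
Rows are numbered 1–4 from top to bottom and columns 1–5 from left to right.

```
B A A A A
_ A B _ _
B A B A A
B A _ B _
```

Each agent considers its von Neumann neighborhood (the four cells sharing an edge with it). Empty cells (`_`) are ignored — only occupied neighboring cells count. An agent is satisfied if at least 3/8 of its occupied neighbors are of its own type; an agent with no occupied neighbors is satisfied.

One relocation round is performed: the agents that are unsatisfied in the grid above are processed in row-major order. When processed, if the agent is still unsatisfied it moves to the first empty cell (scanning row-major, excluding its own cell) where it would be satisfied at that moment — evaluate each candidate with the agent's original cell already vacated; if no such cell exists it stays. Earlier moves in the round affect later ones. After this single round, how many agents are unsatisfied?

Initially unsatisfied (in order): (1,1), (2,3), (3,3), (3,4), (4,4).
  (1,1) → (2,1).
  (2,3) → (1,1).
  (3,3) → (4,3).
  (3,4): now satisfied by earlier moves; stays.
  (4,4): now satisfied by earlier moves; stays.
Resulting grid:
B A A A A
B A _ _ _
B A _ A A
B A B B _
Unsatisfied now: (4,2).

1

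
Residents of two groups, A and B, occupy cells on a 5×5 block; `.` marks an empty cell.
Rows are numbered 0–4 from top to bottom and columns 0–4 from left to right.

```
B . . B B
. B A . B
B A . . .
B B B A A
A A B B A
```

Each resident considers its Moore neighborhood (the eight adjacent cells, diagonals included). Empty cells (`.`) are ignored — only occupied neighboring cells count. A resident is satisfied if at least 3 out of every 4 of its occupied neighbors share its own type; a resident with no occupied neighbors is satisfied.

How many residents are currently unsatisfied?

(0,0)B 1/1 ✓
(0,3)B 2/3 ✗
(0,4)B 2/2 ✓
(1,1)B 2/4 ✗
(1,2)A 1/3 ✗
(1,4)B 2/2 ✓
(2,0)B 3/4 ✓
(2,1)A 1/6 ✗
(3,0)B 2/5 ✗
(3,1)B 4/7 ✗
(3,2)B 3/6 ✗
(3,3)A 2/5 ✗
(3,4)A 2/3 ✗
(4,0)A 1/3 ✗
(4,1)A 1/5 ✗
(4,2)B 3/5 ✗
(4,3)B 2/5 ✗
(4,4)A 2/3 ✗
Unsatisfied: (0,3), (1,1), (1,2), (2,1), (3,0), (3,1), (3,2), (3,3), (3,4), (4,0), (4,1), (4,2), (4,3), (4,4) — 14 in total.

14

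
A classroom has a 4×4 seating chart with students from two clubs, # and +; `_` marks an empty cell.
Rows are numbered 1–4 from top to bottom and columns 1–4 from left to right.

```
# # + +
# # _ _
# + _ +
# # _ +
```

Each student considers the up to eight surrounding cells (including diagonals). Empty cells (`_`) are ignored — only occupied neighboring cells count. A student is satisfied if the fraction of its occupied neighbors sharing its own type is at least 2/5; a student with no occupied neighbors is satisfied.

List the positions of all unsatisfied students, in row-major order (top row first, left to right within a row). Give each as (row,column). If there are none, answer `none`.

(1,3), (3,2)

Row 1: (1,1)# 3/3 satisfied · (1,2)# 3/4 satisfied · (1,3)+ 1/3 not · (1,4)+ 1/1 satisfied
Row 2: (2,1)# 4/5 satisfied · (2,2)# 4/6 satisfied
Row 3: (3,1)# 4/5 satisfied · (3,2)+ 0/5 not · (3,4)+ 1/1 satisfied
Row 4: (4,1)# 2/3 satisfied · (4,2)# 2/3 satisfied · (4,4)+ 1/1 satisfied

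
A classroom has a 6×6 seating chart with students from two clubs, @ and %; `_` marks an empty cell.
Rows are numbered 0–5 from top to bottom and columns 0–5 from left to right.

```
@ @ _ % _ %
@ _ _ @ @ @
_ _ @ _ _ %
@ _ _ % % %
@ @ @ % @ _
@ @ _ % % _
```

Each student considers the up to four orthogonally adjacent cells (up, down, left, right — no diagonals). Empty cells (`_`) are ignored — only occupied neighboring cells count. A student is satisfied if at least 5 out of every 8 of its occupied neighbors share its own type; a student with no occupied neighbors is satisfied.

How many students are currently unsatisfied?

Row 0: (0,0)@ 2/2 ok · (0,1)@ 1/1 ok · (0,3)% 0/1 unhappy · (0,5)% 0/1 unhappy
Row 1: (1,0)@ 1/1 ok · (1,3)@ 1/2 unhappy · (1,4)@ 2/2 ok · (1,5)@ 1/3 unhappy
Row 2: (2,2)@ 0/0 ok · (2,5)% 1/2 unhappy
Row 3: (3,0)@ 1/1 ok · (3,3)% 2/2 ok · (3,4)% 2/3 ok · (3,5)% 2/2 ok
Row 4: (4,0)@ 3/3 ok · (4,1)@ 3/3 ok · (4,2)@ 1/2 unhappy · (4,3)% 2/4 unhappy · (4,4)@ 0/3 unhappy
Row 5: (5,0)@ 2/2 ok · (5,1)@ 2/2 ok · (5,3)% 2/2 ok · (5,4)% 1/2 unhappy
Unsatisfied: (0,3), (0,5), (1,3), (1,5), (2,5), (4,2), (4,3), (4,4), (5,4) — 9 in total.

9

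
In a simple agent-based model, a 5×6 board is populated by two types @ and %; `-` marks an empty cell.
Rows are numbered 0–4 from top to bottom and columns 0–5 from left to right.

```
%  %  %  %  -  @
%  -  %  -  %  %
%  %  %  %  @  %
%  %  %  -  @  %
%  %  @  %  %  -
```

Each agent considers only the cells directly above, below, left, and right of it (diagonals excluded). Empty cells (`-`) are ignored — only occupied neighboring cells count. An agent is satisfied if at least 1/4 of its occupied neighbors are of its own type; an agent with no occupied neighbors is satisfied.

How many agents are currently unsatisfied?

2

Row 0: (0,0)% 2/2 satisfied · (0,1)% 2/2 satisfied · (0,2)% 3/3 satisfied · (0,3)% 1/1 satisfied · (0,5)@ 0/1 not
Row 1: (1,0)% 2/2 satisfied · (1,2)% 2/2 satisfied · (1,4)% 1/2 satisfied · (1,5)% 2/3 satisfied
Row 2: (2,0)% 3/3 satisfied · (2,1)% 3/3 satisfied · (2,2)% 4/4 satisfied · (2,3)% 1/2 satisfied · (2,4)@ 1/4 satisfied · (2,5)% 2/3 satisfied
Row 3: (3,0)% 3/3 satisfied · (3,1)% 4/4 satisfied · (3,2)% 2/3 satisfied · (3,4)@ 1/3 satisfied · (3,5)% 1/2 satisfied
Row 4: (4,0)% 2/2 satisfied · (4,1)% 2/3 satisfied · (4,2)@ 0/3 not · (4,3)% 1/2 satisfied · (4,4)% 1/2 satisfied
Unsatisfied: (0,5), (4,2) — 2 in total.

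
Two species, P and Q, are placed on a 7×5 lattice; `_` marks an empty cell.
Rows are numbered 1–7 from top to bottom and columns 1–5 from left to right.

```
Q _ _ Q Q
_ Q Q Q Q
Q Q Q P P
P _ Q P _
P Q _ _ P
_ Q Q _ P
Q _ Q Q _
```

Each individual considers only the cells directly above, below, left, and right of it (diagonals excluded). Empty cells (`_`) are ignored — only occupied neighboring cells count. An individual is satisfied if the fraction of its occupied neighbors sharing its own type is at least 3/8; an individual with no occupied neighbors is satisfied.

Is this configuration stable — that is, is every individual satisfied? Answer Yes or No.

Yes

Row 1: (1,1)Q 0/0 ok · (1,4)Q 2/2 ok · (1,5)Q 2/2 ok
Row 2: (2,2)Q 2/2 ok · (2,3)Q 3/3 ok · (2,4)Q 3/4 ok · (2,5)Q 2/3 ok
Row 3: (3,1)Q 1/2 ok · (3,2)Q 3/3 ok · (3,3)Q 3/4 ok · (3,4)P 2/4 ok · (3,5)P 1/2 ok
Row 4: (4,1)P 1/2 ok · (4,3)Q 1/2 ok · (4,4)P 1/2 ok
Row 5: (5,1)P 1/2 ok · (5,2)Q 1/2 ok · (5,5)P 1/1 ok
Row 6: (6,2)Q 2/2 ok · (6,3)Q 2/2 ok · (6,5)P 1/1 ok
Row 7: (7,1)Q 0/0 ok · (7,3)Q 2/2 ok · (7,4)Q 1/1 ok
All meet the threshold, so the configuration is stable.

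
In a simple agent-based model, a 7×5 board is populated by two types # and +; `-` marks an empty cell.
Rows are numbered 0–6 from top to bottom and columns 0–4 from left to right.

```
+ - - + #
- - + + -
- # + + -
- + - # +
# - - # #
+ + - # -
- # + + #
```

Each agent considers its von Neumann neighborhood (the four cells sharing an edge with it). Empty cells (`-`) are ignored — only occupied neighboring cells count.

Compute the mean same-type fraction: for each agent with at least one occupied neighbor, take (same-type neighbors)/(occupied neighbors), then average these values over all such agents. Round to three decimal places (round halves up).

(0,0)+ — no occupied neighbors
(0,3)+ 1/2
(0,4)# 0/1
(1,2)+ 2/2
(1,3)+ 3/3
(2,1)# 0/2
(2,2)+ 2/3
(2,3)+ 2/3
(3,1)+ 0/1
(3,3)# 1/3
(3,4)+ 0/2
(4,0)# 0/1
(4,3)# 3/3
(4,4)# 1/2
(5,0)+ 1/2
(5,1)+ 1/2
(5,3)# 1/2
(6,1)# 0/2
(6,2)+ 1/2
(6,3)+ 1/3
(6,4)# 0/1
Sum over 20 agents: 1/2 + 0/1 + 2/2 + 3/3 + 0/2 + 2/3 + 2/3 + 0/1 + 1/3 + 0/2 + 0/1 + 3/3 + 1/2 + 1/2 + 1/2 + 1/2 + 0/2 + 1/2 + 1/3 + 0/1 = 8; mean = 8 ÷ 20 = 2/5 = 0.4 → 0.400.

0.400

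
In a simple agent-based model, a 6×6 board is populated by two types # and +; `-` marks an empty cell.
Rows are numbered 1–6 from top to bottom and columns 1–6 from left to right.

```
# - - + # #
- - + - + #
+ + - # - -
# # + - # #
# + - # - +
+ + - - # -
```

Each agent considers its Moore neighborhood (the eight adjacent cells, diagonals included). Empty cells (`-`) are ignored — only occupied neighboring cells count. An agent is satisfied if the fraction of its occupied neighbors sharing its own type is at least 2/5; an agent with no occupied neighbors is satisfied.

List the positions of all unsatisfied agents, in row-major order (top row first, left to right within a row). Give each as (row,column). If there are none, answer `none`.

Row 1: (1,1)# 0/0 ok · (1,4)+ 2/3 ok · (1,5)# 2/4 ok · (1,6)# 2/3 ok
Row 2: (2,3)+ 2/3 ok · (2,5)+ 1/5 unhappy · (2,6)# 2/3 ok
Row 3: (3,1)+ 1/3 unhappy · (3,2)+ 3/5 ok · (3,4)# 1/4 unhappy
Row 4: (4,1)# 2/5 ok · (4,2)# 2/6 unhappy · (4,3)+ 2/5 ok · (4,5)# 3/4 ok · (4,6)# 1/2 ok
Row 5: (5,1)# 2/5 ok · (5,2)+ 3/6 ok · (5,4)# 2/3 ok · (5,6)+ 0/3 unhappy
Row 6: (6,1)+ 2/3 ok · (6,2)+ 2/3 ok · (6,5)# 1/2 ok

(2,5), (3,1), (3,4), (4,2), (5,6)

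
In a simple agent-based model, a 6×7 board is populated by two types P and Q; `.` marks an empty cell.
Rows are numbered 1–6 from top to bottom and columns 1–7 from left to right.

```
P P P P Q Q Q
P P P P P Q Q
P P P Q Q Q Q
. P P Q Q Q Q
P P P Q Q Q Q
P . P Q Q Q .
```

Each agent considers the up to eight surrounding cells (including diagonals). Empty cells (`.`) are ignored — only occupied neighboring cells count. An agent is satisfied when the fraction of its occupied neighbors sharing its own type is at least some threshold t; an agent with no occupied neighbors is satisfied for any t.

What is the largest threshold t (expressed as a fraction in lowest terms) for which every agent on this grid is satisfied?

1/4

(1,1)P 3/3
(1,2)P 5/5
(1,3)P 5/5
(1,4)P 4/5
(1,5)Q 2/5
(1,6)Q 4/5
(1,7)Q 3/3
(2,1)P 5/5
(2,2)P 8/8
(2,3)P 7/8
(2,4)P 5/8
(2,5)P 2/8
(2,6)Q 7/8
(2,7)Q 5/5
(3,1)P 4/4
(3,2)P 7/7
(3,3)P 6/8
(3,4)Q 3/8
(3,5)Q 6/8
(3,6)Q 7/8
(3,7)Q 5/5
(4,2)P 7/7
(4,3)P 5/8
(4,4)Q 5/8
(4,5)Q 8/8
(4,6)Q 8/8
(4,7)Q 5/5
(5,1)P 3/3
(5,2)P 6/6
(5,3)P 4/7
(5,4)Q 5/8
(5,5)Q 8/8
(5,6)Q 7/7
(5,7)Q 4/4
(6,1)P 2/2
(6,3)P 2/4
(6,4)Q 3/5
(6,5)Q 5/5
(6,6)Q 4/4
The smallest same-type fraction is 2/8 at (2,5), which reduces to 1/4. Any threshold above that leaves this agent unsatisfied.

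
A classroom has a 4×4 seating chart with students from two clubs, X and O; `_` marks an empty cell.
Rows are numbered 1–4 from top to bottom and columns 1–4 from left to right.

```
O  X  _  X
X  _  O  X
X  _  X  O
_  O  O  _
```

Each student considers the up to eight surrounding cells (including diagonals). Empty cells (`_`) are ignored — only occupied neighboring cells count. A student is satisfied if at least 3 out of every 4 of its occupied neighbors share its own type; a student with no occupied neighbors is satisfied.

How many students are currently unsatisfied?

(1,1)O 0/2 ✗
(1,2)X 1/3 ✗
(1,4)X 1/2 ✗
(2,1)X 2/3 ✗
(2,3)O 1/5 ✗
(2,4)X 2/4 ✗
(3,1)X 1/2 ✗
(3,3)X 1/5 ✗
(3,4)O 2/4 ✗
(4,2)O 1/3 ✗
(4,3)O 2/3 ✗
Unsatisfied: (1,1), (1,2), (1,4), (2,1), (2,3), (2,4), (3,1), (3,3), (3,4), (4,2), (4,3) — 11 in total.

11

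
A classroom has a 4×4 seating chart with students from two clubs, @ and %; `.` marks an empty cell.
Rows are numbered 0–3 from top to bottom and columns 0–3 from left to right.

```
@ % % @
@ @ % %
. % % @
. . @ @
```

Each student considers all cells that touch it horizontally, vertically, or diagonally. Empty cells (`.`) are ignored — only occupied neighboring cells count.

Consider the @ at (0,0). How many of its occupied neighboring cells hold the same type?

Occupied neighbors of (0,0): (0,1)=%, (1,0)=@, (1,1)=@.
Same type (@): 2 of 3.

2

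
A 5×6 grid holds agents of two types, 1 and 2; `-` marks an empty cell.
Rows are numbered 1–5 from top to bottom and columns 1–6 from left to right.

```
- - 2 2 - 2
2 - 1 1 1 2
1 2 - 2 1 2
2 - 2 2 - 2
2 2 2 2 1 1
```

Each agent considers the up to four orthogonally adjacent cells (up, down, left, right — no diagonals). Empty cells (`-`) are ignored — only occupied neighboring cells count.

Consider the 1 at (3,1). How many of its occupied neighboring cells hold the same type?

Occupied neighbors of (3,1): (2,1)=2, (4,1)=2, (3,2)=2.
Same type (1): 0 of 3.

0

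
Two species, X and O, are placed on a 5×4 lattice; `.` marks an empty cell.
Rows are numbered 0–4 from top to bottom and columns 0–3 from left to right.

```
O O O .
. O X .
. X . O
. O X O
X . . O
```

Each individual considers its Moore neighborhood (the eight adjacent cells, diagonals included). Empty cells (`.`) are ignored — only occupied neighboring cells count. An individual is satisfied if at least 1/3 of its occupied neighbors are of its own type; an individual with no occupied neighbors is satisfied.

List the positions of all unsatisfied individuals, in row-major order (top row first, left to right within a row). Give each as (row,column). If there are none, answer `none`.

(0,0)O 2/2 ok
(0,1)O 3/4 ok
(0,2)O 2/3 ok
(1,1)O 3/5 ok
(1,2)X 1/5 unhappy
(2,1)X 2/4 ok
(2,3)O 1/3 ok
(3,1)O 0/3 unhappy
(3,2)X 1/5 unhappy
(3,3)O 2/3 ok
(4,0)X 0/1 unhappy
(4,3)O 1/2 ok

(1,2), (3,1), (3,2), (4,0)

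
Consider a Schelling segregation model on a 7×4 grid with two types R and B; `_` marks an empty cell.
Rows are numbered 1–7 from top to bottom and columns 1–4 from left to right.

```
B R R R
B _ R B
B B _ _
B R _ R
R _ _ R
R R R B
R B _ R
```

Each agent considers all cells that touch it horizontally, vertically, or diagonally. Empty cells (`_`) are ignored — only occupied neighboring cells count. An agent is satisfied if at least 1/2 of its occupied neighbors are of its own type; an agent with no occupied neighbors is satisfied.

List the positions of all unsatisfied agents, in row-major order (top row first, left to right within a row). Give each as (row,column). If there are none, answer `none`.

(2,4), (4,2), (6,4), (7,2)

Row 1: (1,1)B 1/2 ✓ · (1,2)R 2/4 ✓ · (1,3)R 3/4 ✓ · (1,4)R 2/3 ✓
Row 2: (2,1)B 3/4 ✓ · (2,3)R 3/5 ✓ · (2,4)B 0/3 ✗
Row 3: (3,1)B 3/4 ✓ · (3,2)B 3/5 ✓
Row 4: (4,1)B 2/4 ✓ · (4,2)R 1/4 ✗ · (4,4)R 1/1 ✓
Row 5: (5,1)R 3/4 ✓ · (5,4)R 2/3 ✓
Row 6: (6,1)R 3/4 ✓ · (6,2)R 4/5 ✓ · (6,3)R 3/5 ✓ · (6,4)B 0/3 ✗
Row 7: (7,1)R 2/3 ✓ · (7,2)B 0/4 ✗ · (7,4)R 1/2 ✓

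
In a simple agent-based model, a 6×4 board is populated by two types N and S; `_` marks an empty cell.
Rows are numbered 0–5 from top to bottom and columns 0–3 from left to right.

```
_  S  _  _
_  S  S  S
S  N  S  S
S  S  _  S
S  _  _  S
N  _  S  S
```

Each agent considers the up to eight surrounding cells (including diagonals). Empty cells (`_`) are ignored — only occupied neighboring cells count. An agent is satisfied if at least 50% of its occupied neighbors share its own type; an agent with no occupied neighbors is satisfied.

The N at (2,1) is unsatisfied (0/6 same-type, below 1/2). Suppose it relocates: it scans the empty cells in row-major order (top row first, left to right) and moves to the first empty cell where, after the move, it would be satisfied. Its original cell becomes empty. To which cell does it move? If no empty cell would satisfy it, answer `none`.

none

Vacating (2,1). Empty cells in order:
  (0,0): 0/2 same-type → still unsatisfied.
  (0,2): 0/4 same-type → still unsatisfied.
  (0,3): 0/2 same-type → still unsatisfied.
  (1,0): 0/3 same-type → still unsatisfied.
  (3,2): 0/5 same-type → still unsatisfied.
  (4,1): 1/5 same-type → still unsatisfied.
  (4,2): 0/5 same-type → still unsatisfied.
  (5,1): 1/3 same-type → still unsatisfied.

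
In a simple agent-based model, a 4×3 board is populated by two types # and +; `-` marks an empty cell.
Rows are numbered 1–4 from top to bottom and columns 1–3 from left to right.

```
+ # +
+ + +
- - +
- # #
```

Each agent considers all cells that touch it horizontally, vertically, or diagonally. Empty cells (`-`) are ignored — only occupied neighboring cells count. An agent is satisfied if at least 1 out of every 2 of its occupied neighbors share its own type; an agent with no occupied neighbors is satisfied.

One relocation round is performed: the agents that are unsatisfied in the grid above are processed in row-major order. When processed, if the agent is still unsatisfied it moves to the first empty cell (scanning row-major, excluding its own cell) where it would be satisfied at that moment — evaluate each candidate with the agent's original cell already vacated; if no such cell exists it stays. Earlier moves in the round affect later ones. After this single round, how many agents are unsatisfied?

Initially unsatisfied (in order): (1,2).
  (1,2) → (4,1).
Resulting grid:
+ - +
+ + +
- - +
# # #
All satisfied now.

0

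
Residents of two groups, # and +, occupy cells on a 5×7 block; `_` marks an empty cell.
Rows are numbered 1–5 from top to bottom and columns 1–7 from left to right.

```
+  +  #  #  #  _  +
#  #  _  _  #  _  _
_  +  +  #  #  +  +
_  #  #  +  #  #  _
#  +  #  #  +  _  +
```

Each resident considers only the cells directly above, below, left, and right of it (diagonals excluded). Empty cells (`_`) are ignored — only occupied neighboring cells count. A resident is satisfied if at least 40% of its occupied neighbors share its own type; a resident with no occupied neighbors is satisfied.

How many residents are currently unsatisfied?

Row 1: (1,1)+ 1/2 ok · (1,2)+ 1/3 unhappy · (1,3)# 1/2 ok · (1,4)# 2/2 ok · (1,5)# 2/2 ok · (1,7)+ 0/0 ok
Row 2: (2,1)# 1/2 ok · (2,2)# 1/3 unhappy · (2,5)# 2/2 ok
Row 3: (3,2)+ 1/3 unhappy · (3,3)+ 1/3 unhappy · (3,4)# 1/3 unhappy · (3,5)# 3/4 ok · (3,6)+ 1/3 unhappy · (3,7)+ 1/1 ok
Row 4: (4,2)# 1/3 unhappy · (4,3)# 2/4 ok · (4,4)+ 0/4 unhappy · (4,5)# 2/4 ok · (4,6)# 1/2 ok
Row 5: (5,1)# 0/1 unhappy · (5,2)+ 0/3 unhappy · (5,3)# 2/3 ok · (5,4)# 1/3 unhappy · (5,5)+ 0/2 unhappy · (5,7)+ 0/0 ok
Unsatisfied: (1,2), (2,2), (3,2), (3,3), (3,4), (3,6), (4,2), (4,4), (5,1), (5,2), (5,4), (5,5) — 12 in total.

12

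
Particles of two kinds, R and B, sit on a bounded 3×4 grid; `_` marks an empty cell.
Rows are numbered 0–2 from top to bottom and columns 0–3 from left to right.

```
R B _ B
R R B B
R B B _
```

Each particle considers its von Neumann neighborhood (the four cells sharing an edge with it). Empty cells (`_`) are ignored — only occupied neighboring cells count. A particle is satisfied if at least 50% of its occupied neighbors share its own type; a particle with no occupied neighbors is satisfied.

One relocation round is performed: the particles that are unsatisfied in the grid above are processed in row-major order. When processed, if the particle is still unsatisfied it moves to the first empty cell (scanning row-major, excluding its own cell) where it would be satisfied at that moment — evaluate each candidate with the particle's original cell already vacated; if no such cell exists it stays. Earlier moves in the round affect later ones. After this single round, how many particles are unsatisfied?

Initially unsatisfied (in order): (0,1), (1,1), (2,1).
  (0,1) → (0,2).
  (1,1) → (0,1).
  (2,1): now satisfied by earlier moves; stays.
Resulting grid:
R R B B
R _ B B
R B B _
All satisfied now.

0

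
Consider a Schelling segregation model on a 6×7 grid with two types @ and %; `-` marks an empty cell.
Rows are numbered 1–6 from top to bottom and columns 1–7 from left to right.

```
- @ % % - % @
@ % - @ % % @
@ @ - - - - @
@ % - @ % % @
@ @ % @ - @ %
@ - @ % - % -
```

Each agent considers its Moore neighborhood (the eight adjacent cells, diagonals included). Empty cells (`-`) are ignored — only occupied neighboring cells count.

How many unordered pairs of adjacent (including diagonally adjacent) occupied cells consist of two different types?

33

Scan each occupied cell's neighbors to the right and below (and the two forward diagonals) so each pair is counted once.
Row 1: @(1,2)–%(1,3)≠ @(1,2)–%(2,2)≠ @(1,2)–@(2,1)= %(1,3)–%(1,4)= %(1,3)–@(2,4)≠ %(1,3)–%(2,2)= %(1,4)–@(2,4)≠ %(1,4)–%(2,5)= %(1,6)–@(1,7)≠ %(1,6)–%(2,6)= %(1,6)–@(2,7)≠ %(1,6)–%(2,5)= @(1,7)–@(2,7)= @(1,7)–%(2,6)≠  → 7/14 unlike.
Row 2: @(2,1)–%(2,2)≠ @(2,1)–@(3,1)= @(2,1)–@(3,2)= %(2,2)–@(3,2)≠ %(2,2)–@(3,1)≠ @(2,4)–%(2,5)≠ %(2,5)–%(2,6)= %(2,6)–@(2,7)≠ %(2,6)–@(3,7)≠ @(2,7)–@(3,7)=  → 6/10 unlike.
Row 3: @(3,1)–@(3,2)= @(3,1)–@(4,1)= @(3,1)–%(4,2)≠ @(3,2)–%(4,2)≠ @(3,2)–@(4,1)= @(3,7)–@(4,7)= @(3,7)–%(4,6)≠  → 3/7 unlike.
Row 4: @(4,1)–%(4,2)≠ @(4,1)–@(5,1)= @(4,1)–@(5,2)= %(4,2)–@(5,2)≠ %(4,2)–%(5,3)= %(4,2)–@(5,1)≠ @(4,4)–%(4,5)≠ @(4,4)–@(5,4)= @(4,4)–%(5,3)≠ %(4,5)–%(4,6)= %(4,5)–@(5,6)≠ %(4,5)–@(5,4)≠ %(4,6)–@(4,7)≠ %(4,6)–@(5,6)≠ %(4,6)–%(5,7)= @(4,7)–%(5,7)≠ @(4,7)–@(5,6)=  → 10/17 unlike.
Row 5: @(5,1)–@(5,2)= @(5,1)–@(6,1)= @(5,2)–%(5,3)≠ @(5,2)–@(6,3)= @(5,2)–@(6,1)= %(5,3)–@(5,4)≠ %(5,3)–@(6,3)≠ %(5,3)–%(6,4)= @(5,4)–%(6,4)≠ @(5,4)–@(6,3)= @(5,6)–%(5,7)≠ @(5,6)–%(6,6)≠ %(5,7)–%(6,6)=  → 6/13 unlike.
Row 6: @(6,3)–%(6,4)≠  → 1/1 unlike.
Total adjacent occupied pairs: 62; unlike-type pairs: 33.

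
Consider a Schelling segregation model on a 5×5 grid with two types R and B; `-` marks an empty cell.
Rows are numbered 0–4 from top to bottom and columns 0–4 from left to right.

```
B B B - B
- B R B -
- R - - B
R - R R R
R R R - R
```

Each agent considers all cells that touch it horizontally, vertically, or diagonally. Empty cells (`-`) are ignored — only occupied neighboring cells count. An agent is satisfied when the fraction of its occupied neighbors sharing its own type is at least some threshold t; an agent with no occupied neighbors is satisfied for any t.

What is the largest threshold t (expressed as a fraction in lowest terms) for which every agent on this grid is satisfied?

1/5

(0,0)B 2/2
(0,1)B 3/4
(0,2)B 3/4
(0,4)B 1/1
(1,1)B 3/5
(1,2)R 1/5
(1,3)B 3/4
(2,1)R 3/4
(2,4)B 1/3
(3,0)R 3/3
(3,2)R 4/4
(3,3)R 4/5
(3,4)R 2/3
(4,0)R 2/2
(4,1)R 4/4
(4,2)R 3/3
(4,4)R 2/2
The smallest same-type fraction is 1/5 at (1,2), which reduces to 1/5. Any threshold above that leaves this agent unsatisfied.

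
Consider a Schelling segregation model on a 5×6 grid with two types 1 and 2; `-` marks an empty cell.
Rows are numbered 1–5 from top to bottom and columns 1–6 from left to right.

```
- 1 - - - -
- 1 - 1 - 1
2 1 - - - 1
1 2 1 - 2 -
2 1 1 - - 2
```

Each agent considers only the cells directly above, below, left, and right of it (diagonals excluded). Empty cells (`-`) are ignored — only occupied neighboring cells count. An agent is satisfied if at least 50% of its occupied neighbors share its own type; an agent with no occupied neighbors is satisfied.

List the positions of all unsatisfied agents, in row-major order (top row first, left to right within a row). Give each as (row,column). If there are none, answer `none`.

Row 1: (1,2)1 1/1 satisfied
Row 2: (2,2)1 2/2 satisfied · (2,4)1 0/0 satisfied · (2,6)1 1/1 satisfied
Row 3: (3,1)2 0/2 not · (3,2)1 1/3 not · (3,6)1 1/1 satisfied
Row 4: (4,1)1 0/3 not · (4,2)2 0/4 not · (4,3)1 1/2 satisfied · (4,5)2 0/0 satisfied
Row 5: (5,1)2 0/2 not · (5,2)1 1/3 not · (5,3)1 2/2 satisfied · (5,6)2 0/0 satisfied

(3,1), (3,2), (4,1), (4,2), (5,1), (5,2)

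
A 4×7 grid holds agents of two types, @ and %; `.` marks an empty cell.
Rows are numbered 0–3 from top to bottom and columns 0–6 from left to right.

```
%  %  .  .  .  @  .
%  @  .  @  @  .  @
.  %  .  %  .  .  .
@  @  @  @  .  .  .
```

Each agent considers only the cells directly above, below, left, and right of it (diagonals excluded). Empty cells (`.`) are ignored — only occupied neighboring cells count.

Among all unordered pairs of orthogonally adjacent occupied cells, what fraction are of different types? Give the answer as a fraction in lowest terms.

1/2

Scan each occupied cell's neighbors to the right and below so each pair is counted once.
Row 0: %(0,0)–%(0,1)= %(0,0)–%(1,0)= %(0,1)–@(1,1)≠  → 1/3 unlike.
Row 1: %(1,0)–@(1,1)≠ @(1,1)–%(2,1)≠ @(1,3)–@(1,4)= @(1,3)–%(2,3)≠  → 3/4 unlike.
Row 2: %(2,1)–@(3,1)≠ %(2,3)–@(3,3)≠  → 2/2 unlike.
Row 3: @(3,0)–@(3,1)= @(3,1)–@(3,2)= @(3,2)–@(3,3)=  → 0/3 unlike.
Total adjacent occupied pairs: 12; unlike-type pairs: 6.
6/12 reduces to 1/2.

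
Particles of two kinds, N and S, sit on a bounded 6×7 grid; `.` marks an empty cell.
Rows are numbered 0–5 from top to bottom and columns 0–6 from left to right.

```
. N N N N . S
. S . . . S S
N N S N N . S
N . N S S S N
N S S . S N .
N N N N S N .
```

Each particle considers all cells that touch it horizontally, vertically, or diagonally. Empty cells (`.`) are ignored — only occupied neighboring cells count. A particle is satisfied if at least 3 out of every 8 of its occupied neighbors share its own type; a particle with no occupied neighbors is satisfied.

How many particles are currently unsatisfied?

10

Row 0: (0,1)N 1/2 ✓ · (0,2)N 2/3 ✓ · (0,3)N 2/2 ✓ · (0,4)N 1/2 ✓ · (0,6)S 2/2 ✓
Row 1: (1,1)S 1/5 ✗ · (1,5)S 3/5 ✓ · (1,6)S 3/3 ✓
Row 2: (2,0)N 2/3 ✓ · (2,1)N 3/5 ✓ · (2,2)S 2/5 ✓ · (2,3)N 2/5 ✓ · (2,4)N 1/5 ✗ · (2,6)S 3/4 ✓
Row 3: (3,0)N 3/4 ✓ · (3,2)N 2/6 ✗ · (3,3)S 4/7 ✓ · (3,4)S 3/6 ✓ · (3,5)S 3/6 ✓ · (3,6)N 1/3 ✗
Row 4: (4,0)N 3/4 ✓ · (4,1)S 1/7 ✗ · (4,2)S 2/6 ✗ · (4,4)S 4/7 ✓ · (4,5)N 2/6 ✗
Row 5: (5,0)N 2/3 ✓ · (5,1)N 3/5 ✓ · (5,2)N 2/4 ✓ · (5,3)N 1/4 ✗ · (5,4)S 1/4 ✗ · (5,5)N 1/3 ✗
Unsatisfied: (1,1), (2,4), (3,2), (3,6), (4,1), (4,2), (4,5), (5,3), (5,4), (5,5) — 10 in total.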